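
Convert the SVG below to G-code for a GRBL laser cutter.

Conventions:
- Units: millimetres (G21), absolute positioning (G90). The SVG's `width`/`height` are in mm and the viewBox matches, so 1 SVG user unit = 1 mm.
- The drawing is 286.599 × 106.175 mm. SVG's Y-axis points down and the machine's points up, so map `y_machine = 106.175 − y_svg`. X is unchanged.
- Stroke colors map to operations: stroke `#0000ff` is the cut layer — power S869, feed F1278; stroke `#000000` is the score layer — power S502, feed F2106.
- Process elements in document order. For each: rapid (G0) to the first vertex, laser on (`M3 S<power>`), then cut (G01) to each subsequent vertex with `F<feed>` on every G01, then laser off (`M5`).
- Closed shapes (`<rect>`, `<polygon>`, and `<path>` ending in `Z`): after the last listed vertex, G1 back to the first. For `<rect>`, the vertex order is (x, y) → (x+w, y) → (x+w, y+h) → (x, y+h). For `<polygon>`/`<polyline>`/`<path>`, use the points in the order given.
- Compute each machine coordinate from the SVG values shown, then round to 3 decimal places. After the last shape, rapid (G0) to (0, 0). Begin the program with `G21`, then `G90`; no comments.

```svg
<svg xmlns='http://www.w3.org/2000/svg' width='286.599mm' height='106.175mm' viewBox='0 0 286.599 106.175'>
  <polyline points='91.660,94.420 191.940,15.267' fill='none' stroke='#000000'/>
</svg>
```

G21
G90
G0 X91.660 Y11.755
M3 S502
G01 X191.940 Y90.908 F2106
M5
G0 X0.000 Y0.000

viewBox `0 0 286.599 106.175` with mm width/height → 1 unit = 1 mm. Flip: y_m = 106.175 − y_svg.

**Shape 1** — `<polyline>` line segment, stroke `#000000` → score (S502, F2106). Machine vertices: (91.660,11.755) → (191.940,90.908). Open path.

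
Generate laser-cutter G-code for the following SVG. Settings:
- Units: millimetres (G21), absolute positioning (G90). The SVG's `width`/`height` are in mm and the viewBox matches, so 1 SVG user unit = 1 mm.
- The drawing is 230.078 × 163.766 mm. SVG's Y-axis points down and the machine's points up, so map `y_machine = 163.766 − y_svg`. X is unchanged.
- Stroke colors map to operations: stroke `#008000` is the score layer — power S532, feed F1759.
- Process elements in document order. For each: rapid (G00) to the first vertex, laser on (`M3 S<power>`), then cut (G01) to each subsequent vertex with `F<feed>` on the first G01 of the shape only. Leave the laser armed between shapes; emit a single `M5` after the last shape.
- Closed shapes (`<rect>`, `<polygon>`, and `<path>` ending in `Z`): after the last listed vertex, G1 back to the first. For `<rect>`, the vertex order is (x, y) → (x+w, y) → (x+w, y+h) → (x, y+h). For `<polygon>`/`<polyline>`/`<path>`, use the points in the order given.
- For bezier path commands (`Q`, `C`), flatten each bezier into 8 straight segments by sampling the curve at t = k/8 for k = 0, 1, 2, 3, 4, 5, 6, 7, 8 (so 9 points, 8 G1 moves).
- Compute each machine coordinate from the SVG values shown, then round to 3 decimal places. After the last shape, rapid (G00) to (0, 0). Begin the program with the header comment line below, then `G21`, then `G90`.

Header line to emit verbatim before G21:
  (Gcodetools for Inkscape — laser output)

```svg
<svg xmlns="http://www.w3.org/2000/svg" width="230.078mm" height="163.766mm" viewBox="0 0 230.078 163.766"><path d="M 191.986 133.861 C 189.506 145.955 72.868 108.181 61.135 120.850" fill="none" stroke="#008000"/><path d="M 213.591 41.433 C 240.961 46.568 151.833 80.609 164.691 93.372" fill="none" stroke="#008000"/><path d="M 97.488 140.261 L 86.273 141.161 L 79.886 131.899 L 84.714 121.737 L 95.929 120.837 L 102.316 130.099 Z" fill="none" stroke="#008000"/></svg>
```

Since the viewBox matches the mm dimensions, user units are millimetres directly. The only transform is the Y-flip y_m = 163.766 − y_svg.

Shape 1 is a cubic bezier drawn with `<path>`. Its stroke #008000 means score at S532, F1759. After flipping Y the toolpath is (191.986,29.905) → (186.133,27.511) → (172.144,28.617) → (152.588,32.047) → (130.030,36.626) → (107.039,41.178) → (86.182,44.527) → (70.024,45.498) → (61.135,42.916).

Shape 2 is a cubic bezier drawn with `<path>`. Its stroke #008000 means score at S532, F1759. After flipping Y the toolpath is (213.591,122.333) → (218.821,119.150) → (215.689,113.846) → (206.756,107.008) → (194.583,99.224) → (181.729,91.083) → (170.756,83.172) → (164.223,76.080) → (164.691,70.394).

Shape 3 is a regular polygon drawn with `<path>`. Its stroke #008000 means score at S532, F1759. After flipping Y the toolpath is (97.488,23.505) → (86.273,22.605) → (79.886,31.867) → (84.714,42.029) → (95.929,42.929) → (102.316,33.667) → (97.488,23.505), returning to the start.

(Gcodetools for Inkscape — laser output)
G21
G90
G00 X191.986 Y29.905
M3 S532
G01 X186.133 Y27.511 F1759
G01 X172.144 Y28.617
G01 X152.588 Y32.047
G01 X130.030 Y36.626
G01 X107.039 Y41.178
G01 X86.182 Y44.527
G01 X70.024 Y45.498
G01 X61.135 Y42.916
G00 X213.591 Y122.333
M3 S532
G01 X218.821 Y119.150 F1759
G01 X215.689 Y113.846
G01 X206.756 Y107.008
G01 X194.583 Y99.224
G01 X181.729 Y91.083
G01 X170.756 Y83.172
G01 X164.223 Y76.080
G01 X164.691 Y70.394
G00 X97.488 Y23.505
M3 S532
G01 X86.273 Y22.605 F1759
G01 X79.886 Y31.867
G01 X84.714 Y42.029
G01 X95.929 Y42.929
G01 X102.316 Y33.667
G01 X97.488 Y23.505
M5
G00 X0.000 Y0.000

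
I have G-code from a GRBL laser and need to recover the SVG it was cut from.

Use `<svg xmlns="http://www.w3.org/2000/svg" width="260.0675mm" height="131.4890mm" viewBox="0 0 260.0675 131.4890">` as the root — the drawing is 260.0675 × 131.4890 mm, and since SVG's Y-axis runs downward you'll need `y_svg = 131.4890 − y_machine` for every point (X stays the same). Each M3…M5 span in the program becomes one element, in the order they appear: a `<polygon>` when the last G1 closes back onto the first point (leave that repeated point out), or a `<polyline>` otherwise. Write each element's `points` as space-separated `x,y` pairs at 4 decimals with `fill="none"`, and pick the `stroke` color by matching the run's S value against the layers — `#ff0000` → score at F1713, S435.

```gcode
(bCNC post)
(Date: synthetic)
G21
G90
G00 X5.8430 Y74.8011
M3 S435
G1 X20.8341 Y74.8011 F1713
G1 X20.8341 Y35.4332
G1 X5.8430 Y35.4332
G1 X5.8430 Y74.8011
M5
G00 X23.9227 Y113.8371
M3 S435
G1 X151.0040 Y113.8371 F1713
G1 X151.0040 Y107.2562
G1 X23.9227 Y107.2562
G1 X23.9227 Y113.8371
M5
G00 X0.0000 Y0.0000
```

<svg xmlns="http://www.w3.org/2000/svg" width="260.0675mm" height="131.4890mm" viewBox="0 0 260.0675 131.4890">
  <polygon points="5.8430,56.6879 20.8341,56.6879 20.8341,96.0558 5.8430,96.0558" fill="none" stroke="#ff0000"/>
  <polygon points="23.9227,17.6519 151.0040,17.6519 151.0040,24.2328 23.9227,24.2328" fill="none" stroke="#ff0000"/>
</svg>

y_svg = 131.4890 − y_m. Every run uses S435, so all elements get stroke `#ff0000` (score).

[1] closed run; points: 5.8430,56.6879 20.8341,56.6879 20.8341,96.0558 5.8430,96.0558

[2] closed run; points: 23.9227,17.6519 151.0040,17.6519 151.0040,24.2328 23.9227,24.2328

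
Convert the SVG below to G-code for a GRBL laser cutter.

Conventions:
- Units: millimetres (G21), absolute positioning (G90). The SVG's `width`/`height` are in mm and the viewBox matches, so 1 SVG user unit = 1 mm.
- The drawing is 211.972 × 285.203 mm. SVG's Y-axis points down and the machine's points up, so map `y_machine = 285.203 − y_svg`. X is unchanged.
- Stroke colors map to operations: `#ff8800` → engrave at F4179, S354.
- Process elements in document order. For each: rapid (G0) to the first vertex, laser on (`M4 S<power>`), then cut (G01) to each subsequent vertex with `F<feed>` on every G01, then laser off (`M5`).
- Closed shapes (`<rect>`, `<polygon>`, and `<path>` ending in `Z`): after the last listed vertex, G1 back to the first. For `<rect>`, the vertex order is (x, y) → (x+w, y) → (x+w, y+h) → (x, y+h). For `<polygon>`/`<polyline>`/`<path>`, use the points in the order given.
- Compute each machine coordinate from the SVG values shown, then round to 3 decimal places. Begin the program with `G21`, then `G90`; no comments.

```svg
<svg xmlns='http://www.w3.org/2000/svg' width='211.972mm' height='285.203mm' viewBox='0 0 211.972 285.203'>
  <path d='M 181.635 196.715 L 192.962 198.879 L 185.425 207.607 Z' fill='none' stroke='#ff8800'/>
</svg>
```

1 u = 1 mm; y_m = 285.203 − y.

[1] `<path>` regular polygon, #ff8800→engrave S354 F4179: (181.635,88.488) → (192.962,86.324) → (185.425,77.596) → (181.635,88.488) (closed)

G21
G90
G0 X181.635 Y88.488
M4 S354
G01 X192.962 Y86.324 F4179
G01 X185.425 Y77.596 F4179
G01 X181.635 Y88.488 F4179
M5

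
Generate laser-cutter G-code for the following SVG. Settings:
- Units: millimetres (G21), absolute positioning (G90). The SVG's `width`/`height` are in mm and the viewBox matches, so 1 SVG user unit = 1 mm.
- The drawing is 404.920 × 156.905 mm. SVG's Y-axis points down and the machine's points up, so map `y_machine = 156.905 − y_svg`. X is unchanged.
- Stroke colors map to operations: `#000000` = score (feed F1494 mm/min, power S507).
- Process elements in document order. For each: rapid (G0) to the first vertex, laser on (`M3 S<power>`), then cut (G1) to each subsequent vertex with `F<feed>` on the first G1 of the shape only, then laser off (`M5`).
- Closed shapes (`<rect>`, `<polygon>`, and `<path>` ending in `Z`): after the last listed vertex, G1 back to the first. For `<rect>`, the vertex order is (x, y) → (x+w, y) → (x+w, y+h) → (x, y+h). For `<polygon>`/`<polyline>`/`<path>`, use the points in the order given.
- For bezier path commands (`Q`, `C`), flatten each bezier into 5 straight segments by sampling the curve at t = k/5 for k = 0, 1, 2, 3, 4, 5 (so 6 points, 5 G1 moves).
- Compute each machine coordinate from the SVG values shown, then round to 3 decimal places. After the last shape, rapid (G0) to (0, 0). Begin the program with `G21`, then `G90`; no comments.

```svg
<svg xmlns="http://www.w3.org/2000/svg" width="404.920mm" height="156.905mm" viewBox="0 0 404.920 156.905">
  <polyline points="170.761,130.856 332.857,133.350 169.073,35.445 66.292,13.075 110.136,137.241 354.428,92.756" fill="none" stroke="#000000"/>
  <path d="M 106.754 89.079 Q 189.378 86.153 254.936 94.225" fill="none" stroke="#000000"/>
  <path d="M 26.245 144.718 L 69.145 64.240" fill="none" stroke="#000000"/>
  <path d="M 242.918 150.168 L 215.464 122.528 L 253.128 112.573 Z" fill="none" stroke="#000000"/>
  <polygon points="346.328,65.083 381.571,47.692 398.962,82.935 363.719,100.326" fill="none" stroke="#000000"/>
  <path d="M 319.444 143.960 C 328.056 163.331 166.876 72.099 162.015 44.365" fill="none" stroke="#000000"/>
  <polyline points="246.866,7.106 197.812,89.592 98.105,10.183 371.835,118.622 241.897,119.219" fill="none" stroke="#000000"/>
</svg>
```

Since the viewBox matches the mm dimensions, user units are millimetres directly. The only transform is the Y-flip y_m = 156.905 − y_svg.

Shape 1 is a open polyline drawn with `<polyline>`. Its stroke #000000 means score at S507, F1494. After flipping Y the toolpath is (170.761,26.049) → (332.857,23.555) → (169.073,121.460) → (66.292,143.830) → (110.136,19.664) → (354.428,64.149).

Shape 2 is a quadratic bezier drawn with `<path>`. Its stroke #000000 means score at S507, F1494. After flipping Y the toolpath is (106.754,67.826) → (139.121,68.556) → (170.123,68.407) → (199.759,67.378) → (228.030,65.469) → (254.936,62.680).

Shape 3 is a line segment drawn with `<path>`. Its stroke #000000 means score at S507, F1494. After flipping Y the toolpath is (26.245,12.187) → (69.145,92.665).

Shape 4 is a regular polygon drawn with `<path>`. Its stroke #000000 means score at S507, F1494. After flipping Y the toolpath is (242.918,6.737) → (215.464,34.377) → (253.128,44.332) → (242.918,6.737), returning to the start.

Shape 5 is a regular polygon drawn with `<polygon>`. Its stroke #000000 means score at S507, F1494. After flipping Y the toolpath is (346.328,91.822) → (381.571,109.213) → (398.962,73.970) → (363.719,56.579) → (346.328,91.822), returning to the start.

Shape 6 is a cubic bezier drawn with `<path>`. Its stroke #000000 means score at S507, F1494. After flipping Y the toolpath is (319.444,12.945) → (306.845,13.202) → (269.149,31.647) → (222.010,59.923) → (181.081,89.673) → (162.015,112.540).

Shape 7 is a open polyline drawn with `<polyline>`. Its stroke #000000 means score at S507, F1494. After flipping Y the toolpath is (246.866,149.799) → (197.812,67.313) → (98.105,146.722) → (371.835,38.283) → (241.897,37.686).

G21
G90
G0 X170.761 Y26.049
M3 S507
G1 X332.857 Y23.555 F1494
G1 X169.073 Y121.460
G1 X66.292 Y143.830
G1 X110.136 Y19.664
G1 X354.428 Y64.149
M5
G0 X106.754 Y67.826
M3 S507
G1 X139.121 Y68.556 F1494
G1 X170.123 Y68.407
G1 X199.759 Y67.378
G1 X228.030 Y65.469
G1 X254.936 Y62.680
M5
G0 X26.245 Y12.187
M3 S507
G1 X69.145 Y92.665 F1494
M5
G0 X242.918 Y6.737
M3 S507
G1 X215.464 Y34.377 F1494
G1 X253.128 Y44.332
G1 X242.918 Y6.737
M5
G0 X346.328 Y91.822
M3 S507
G1 X381.571 Y109.213 F1494
G1 X398.962 Y73.970
G1 X363.719 Y56.579
G1 X346.328 Y91.822
M5
G0 X319.444 Y12.945
M3 S507
G1 X306.845 Y13.202 F1494
G1 X269.149 Y31.647
G1 X222.010 Y59.923
G1 X181.081 Y89.673
G1 X162.015 Y112.540
M5
G0 X246.866 Y149.799
M3 S507
G1 X197.812 Y67.313 F1494
G1 X98.105 Y146.722
G1 X371.835 Y38.283
G1 X241.897 Y37.686
M5
G0 X0.000 Y0.000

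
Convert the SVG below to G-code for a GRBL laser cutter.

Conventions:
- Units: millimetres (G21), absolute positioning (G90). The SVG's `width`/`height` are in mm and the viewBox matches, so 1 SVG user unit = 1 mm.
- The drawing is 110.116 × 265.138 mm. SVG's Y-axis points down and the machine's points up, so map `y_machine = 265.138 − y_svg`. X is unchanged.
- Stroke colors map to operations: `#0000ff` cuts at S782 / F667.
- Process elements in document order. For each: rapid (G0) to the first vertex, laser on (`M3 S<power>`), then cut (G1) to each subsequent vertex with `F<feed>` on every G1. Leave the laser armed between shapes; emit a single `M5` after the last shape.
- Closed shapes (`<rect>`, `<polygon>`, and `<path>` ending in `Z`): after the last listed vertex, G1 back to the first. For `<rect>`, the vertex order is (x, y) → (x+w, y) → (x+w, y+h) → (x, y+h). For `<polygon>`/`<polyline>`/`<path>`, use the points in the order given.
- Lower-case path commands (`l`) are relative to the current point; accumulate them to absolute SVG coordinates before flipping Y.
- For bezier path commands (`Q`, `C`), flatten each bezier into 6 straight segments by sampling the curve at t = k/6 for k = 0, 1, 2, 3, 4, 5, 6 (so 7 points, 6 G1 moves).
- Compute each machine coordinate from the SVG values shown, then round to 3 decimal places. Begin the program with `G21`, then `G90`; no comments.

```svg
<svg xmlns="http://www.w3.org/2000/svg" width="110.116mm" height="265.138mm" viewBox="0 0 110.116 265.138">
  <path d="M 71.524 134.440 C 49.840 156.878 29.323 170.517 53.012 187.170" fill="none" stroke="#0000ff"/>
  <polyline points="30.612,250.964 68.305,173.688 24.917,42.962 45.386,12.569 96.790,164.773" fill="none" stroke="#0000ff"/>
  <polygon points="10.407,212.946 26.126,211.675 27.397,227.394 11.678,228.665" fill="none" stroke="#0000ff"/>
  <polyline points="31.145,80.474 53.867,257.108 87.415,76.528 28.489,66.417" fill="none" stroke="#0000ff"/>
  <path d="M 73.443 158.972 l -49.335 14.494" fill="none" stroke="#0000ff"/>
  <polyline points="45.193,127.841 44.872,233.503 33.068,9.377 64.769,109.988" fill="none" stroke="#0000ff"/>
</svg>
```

G21
G90
G0 X71.524 Y130.698
M3 S782
G1 X60.979 Y120.158 F667
G1 X51.823 Y110.755 F667
G1 X45.253 Y102.164 F667
G1 X42.464 Y94.054 F667
G1 X44.652 Y86.098 F667
G1 X53.012 Y77.968 F667
G0 X30.612 Y14.174
M3 S782
G1 X68.305 Y91.450 F667
G1 X24.917 Y222.176 F667
G1 X45.386 Y252.569 F667
G1 X96.790 Y100.365 F667
G0 X10.407 Y52.192
M3 S782
G1 X26.126 Y53.463 F667
G1 X27.397 Y37.744 F667
G1 X11.678 Y36.473 F667
G1 X10.407 Y52.192 F667
G0 X31.145 Y184.664
M3 S782
G1 X53.867 Y8.030 F667
G1 X87.415 Y188.610 F667
G1 X28.489 Y198.721 F667
G0 X73.443 Y106.166
M3 S782
G1 X24.108 Y91.672 F667
G0 X45.193 Y137.297
M3 S782
G1 X44.872 Y31.635 F667
G1 X33.068 Y255.761 F667
G1 X64.769 Y155.150 F667
M5

viewBox `0 0 110.116 265.138` with mm width/height → 1 unit = 1 mm. Flip: y_m = 265.138 − y_svg.

**Shape 1** — `<path>` cubic bezier, stroke `#0000ff` → cut (S782, F667). Control points (SVG): P0=(71.524,134.440), P1=(49.840,156.878), P2=(29.323,170.517), P3=(53.012,187.170); sampled at t=k/6. Machine vertices: (71.524,130.698) → (60.979,120.158) → (51.823,110.755) → (45.253,102.164) → (42.464,94.054) → (44.652,86.098) → (53.012,77.968). Open path.

**Shape 2** — `<polyline>` open polyline, stroke `#0000ff` → cut (S782, F667). Machine vertices: (30.612,14.174) → (68.305,91.450) → (24.917,222.176) → (45.386,252.569) → (96.790,100.365). Open path.

**Shape 3** — `<polygon>` regular polygon, stroke `#0000ff` → cut (S782, F667). Machine vertices: (10.407,52.192) → (26.126,53.463) → (27.397,37.744) → (11.678,36.473) → (10.407,52.192). Closed: final G1 returns to the first vertex.

**Shape 4** — `<polyline>` open polyline, stroke `#0000ff` → cut (S782, F667). Machine vertices: (31.145,184.664) → (53.867,8.030) → (87.415,188.610) → (28.489,198.721). Open path.

**Shape 5** — `<path>` line segment, stroke `#0000ff` → cut (S782, F667). Machine vertices: (73.443,106.166) → (24.108,91.672). Open path.

**Shape 6** — `<polyline>` open polyline, stroke `#0000ff` → cut (S782, F667). Machine vertices: (45.193,137.297) → (44.872,31.635) → (33.068,255.761) → (64.769,155.150). Open path.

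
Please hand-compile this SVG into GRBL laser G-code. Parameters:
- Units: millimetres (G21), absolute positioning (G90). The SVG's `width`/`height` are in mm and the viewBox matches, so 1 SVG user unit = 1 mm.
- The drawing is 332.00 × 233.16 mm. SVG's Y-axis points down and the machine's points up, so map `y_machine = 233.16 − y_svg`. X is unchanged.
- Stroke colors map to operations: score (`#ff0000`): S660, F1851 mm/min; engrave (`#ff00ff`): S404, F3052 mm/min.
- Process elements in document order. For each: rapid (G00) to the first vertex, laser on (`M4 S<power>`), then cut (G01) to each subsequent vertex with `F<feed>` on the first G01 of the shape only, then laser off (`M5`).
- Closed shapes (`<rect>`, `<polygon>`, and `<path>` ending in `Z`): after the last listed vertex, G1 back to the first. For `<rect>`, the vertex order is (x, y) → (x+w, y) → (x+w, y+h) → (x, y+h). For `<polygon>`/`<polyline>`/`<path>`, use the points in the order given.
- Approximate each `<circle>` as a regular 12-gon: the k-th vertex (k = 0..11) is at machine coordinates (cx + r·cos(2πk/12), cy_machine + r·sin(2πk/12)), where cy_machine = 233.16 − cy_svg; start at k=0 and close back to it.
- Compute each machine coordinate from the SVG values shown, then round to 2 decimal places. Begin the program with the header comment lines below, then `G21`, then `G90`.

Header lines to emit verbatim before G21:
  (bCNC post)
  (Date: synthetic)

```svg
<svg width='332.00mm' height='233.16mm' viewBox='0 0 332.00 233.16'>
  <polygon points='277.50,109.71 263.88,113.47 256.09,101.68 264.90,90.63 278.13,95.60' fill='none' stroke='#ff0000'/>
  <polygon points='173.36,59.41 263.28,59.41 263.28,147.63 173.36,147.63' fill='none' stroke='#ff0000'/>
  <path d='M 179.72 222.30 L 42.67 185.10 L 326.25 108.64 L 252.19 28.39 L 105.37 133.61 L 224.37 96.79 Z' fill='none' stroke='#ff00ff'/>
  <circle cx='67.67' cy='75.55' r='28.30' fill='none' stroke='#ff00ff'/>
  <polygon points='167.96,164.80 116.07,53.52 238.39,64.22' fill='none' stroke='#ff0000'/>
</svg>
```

(bCNC post)
(Date: synthetic)
G21
G90
G00 X277.50 Y123.45
M4 S660
G01 X263.88 Y119.69 F1851
G01 X256.09 Y131.48
G01 X264.90 Y142.53
G01 X278.13 Y137.56
G01 X277.50 Y123.45
M5
G00 X173.36 Y173.75
M4 S660
G01 X263.28 Y173.75 F1851
G01 X263.28 Y85.53
G01 X173.36 Y85.53
G01 X173.36 Y173.75
M5
G00 X179.72 Y10.86
M4 S404
G01 X42.67 Y48.06 F3052
G01 X326.25 Y124.52
G01 X252.19 Y204.77
G01 X105.37 Y99.55
G01 X224.37 Y136.37
G01 X179.72 Y10.86
M5
G00 X95.97 Y157.61
M4 S404
G01 X92.18 Y171.76 F3052
G01 X81.82 Y182.12
G01 X67.67 Y185.91
G01 X53.52 Y182.12
G01 X43.16 Y171.76
G01 X39.37 Y157.61
G01 X43.16 Y143.46
G01 X53.52 Y133.10
G01 X67.67 Y129.31
G01 X81.82 Y133.10
G01 X92.18 Y143.46
G01 X95.97 Y157.61
M5
G00 X167.96 Y68.36
M4 S660
G01 X116.07 Y179.64 F1851
G01 X238.39 Y168.94
G01 X167.96 Y68.36
M5

Since the viewBox matches the mm dimensions, user units are millimetres directly. The only transform is the Y-flip y_m = 233.16 − y_svg.

Shape 1 is a regular polygon drawn with `<polygon>`. Its stroke #ff0000 means score at S660, F1851. After flipping Y the toolpath is (277.50,123.45) → (263.88,119.69) → (256.09,131.48) → (264.90,142.53) → (278.13,137.56) → (277.50,123.45), returning to the start.

Shape 2 is a rectangle drawn with `<polygon>`. Its stroke #ff0000 means score at S660, F1851. After flipping Y the toolpath is (173.36,173.75) → (263.28,173.75) → (263.28,85.53) → (173.36,85.53) → (173.36,173.75), returning to the start.

Shape 3 is a closed polygon drawn with `<path>`. Its stroke #ff00ff means engrave at S404, F3052. After flipping Y the toolpath is (179.72,10.86) → (42.67,48.06) → (326.25,124.52) → (252.19,204.77) → (105.37,99.55) → (224.37,136.37) → (179.72,10.86), returning to the start.

Shape 4 is a circle drawn with `<circle>`. Its stroke #ff00ff means engrave at S404, F3052. After flipping Y the toolpath is (95.97,157.61) → (92.18,171.76) → (81.82,182.12) → (67.67,185.91) → (53.52,182.12) → (43.16,171.76) → (39.37,157.61) → (43.16,143.46) → (53.52,133.10) → (67.67,129.31) → (81.82,133.10) → (92.18,143.46) → (95.97,157.61), returning to the start.

Shape 5 is a regular polygon drawn with `<polygon>`. Its stroke #ff0000 means score at S660, F1851. After flipping Y the toolpath is (167.96,68.36) → (116.07,179.64) → (238.39,168.94) → (167.96,68.36), returning to the start.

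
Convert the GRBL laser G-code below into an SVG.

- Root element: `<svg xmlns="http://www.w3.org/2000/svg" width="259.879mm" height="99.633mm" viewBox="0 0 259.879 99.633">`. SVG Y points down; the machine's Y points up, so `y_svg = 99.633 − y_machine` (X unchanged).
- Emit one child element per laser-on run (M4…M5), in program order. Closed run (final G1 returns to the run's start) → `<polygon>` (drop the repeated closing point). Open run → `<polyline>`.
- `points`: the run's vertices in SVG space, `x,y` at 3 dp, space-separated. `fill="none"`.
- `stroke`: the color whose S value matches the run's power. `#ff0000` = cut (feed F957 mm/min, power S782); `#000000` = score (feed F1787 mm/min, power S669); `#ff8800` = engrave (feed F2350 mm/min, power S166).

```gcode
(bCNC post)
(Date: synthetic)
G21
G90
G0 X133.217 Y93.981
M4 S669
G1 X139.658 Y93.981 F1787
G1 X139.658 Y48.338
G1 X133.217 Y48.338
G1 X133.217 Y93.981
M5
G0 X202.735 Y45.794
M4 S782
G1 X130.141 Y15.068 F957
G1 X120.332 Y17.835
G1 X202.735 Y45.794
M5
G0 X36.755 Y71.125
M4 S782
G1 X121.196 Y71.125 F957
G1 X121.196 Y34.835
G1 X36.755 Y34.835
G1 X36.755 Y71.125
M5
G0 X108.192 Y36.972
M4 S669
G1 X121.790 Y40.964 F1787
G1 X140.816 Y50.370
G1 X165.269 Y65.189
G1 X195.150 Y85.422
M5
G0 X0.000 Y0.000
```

Machine Y-up, SVG Y-down with viewBox height 99.633, so y_svg = 99.633 − y_machine; X carries over.

Run 1: S669 ⇒ score layer `#000000`. The run returns to its start, so emit a `<polygon>` with points (Y-flipped): 133.217,5.652 139.658,5.652 139.658,51.295 133.217,51.295.

Run 2: power S782 maps to stroke `#ff0000` (cut). The run returns to its start, so emit a `<polygon>` with points (Y-flipped): 202.735,53.839 130.141,84.565 120.332,81.798.

Run 3: the run's S782 means `#ff0000` (cut). The run returns to its start, so emit a `<polygon>` with points (Y-flipped): 36.755,28.508 121.196,28.508 121.196,64.798 36.755,64.798.

Run 4: S669 ⇒ score layer `#000000`. The run is open, so emit a `<polyline>` with points (Y-flipped): 108.192,62.661 121.790,58.669 140.816,49.263 165.269,34.444 195.150,14.211.

<svg xmlns="http://www.w3.org/2000/svg" width="259.879mm" height="99.633mm" viewBox="0 0 259.879 99.633">
  <polygon points="133.217,5.652 139.658,5.652 139.658,51.295 133.217,51.295" fill="none" stroke="#000000"/>
  <polygon points="202.735,53.839 130.141,84.565 120.332,81.798" fill="none" stroke="#ff0000"/>
  <polygon points="36.755,28.508 121.196,28.508 121.196,64.798 36.755,64.798" fill="none" stroke="#ff0000"/>
  <polyline points="108.192,62.661 121.790,58.669 140.816,49.263 165.269,34.444 195.150,14.211" fill="none" stroke="#000000"/>
</svg>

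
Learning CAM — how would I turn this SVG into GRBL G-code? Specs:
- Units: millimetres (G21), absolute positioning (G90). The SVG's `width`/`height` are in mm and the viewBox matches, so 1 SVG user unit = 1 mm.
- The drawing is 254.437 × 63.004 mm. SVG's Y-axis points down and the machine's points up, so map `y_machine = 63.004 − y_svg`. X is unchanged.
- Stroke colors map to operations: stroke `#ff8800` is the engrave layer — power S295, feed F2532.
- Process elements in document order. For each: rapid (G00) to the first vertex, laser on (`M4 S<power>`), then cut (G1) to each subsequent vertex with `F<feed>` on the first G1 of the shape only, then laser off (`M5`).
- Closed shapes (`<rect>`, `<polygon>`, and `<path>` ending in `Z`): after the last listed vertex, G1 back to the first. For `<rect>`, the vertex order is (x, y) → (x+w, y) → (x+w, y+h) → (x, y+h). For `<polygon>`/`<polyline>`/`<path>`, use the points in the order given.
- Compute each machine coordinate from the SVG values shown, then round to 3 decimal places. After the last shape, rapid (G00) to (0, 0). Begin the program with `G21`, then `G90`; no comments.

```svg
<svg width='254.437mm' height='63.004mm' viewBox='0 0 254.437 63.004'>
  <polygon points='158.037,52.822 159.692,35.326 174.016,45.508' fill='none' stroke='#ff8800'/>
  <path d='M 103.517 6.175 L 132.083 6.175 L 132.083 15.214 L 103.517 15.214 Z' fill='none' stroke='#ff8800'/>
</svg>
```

Since the viewBox matches the mm dimensions, user units are millimetres directly. The only transform is the Y-flip y_m = 63.004 − y_svg.

Shape 1 is a regular polygon drawn with `<polygon>`. Its stroke #ff8800 means engrave at S295, F2532. After flipping Y the toolpath is (158.037,10.182) → (159.692,27.678) → (174.016,17.496) → (158.037,10.182), returning to the start.

Shape 2 is a rectangle drawn with `<path>`. Its stroke #ff8800 means engrave at S295, F2532. After flipping Y the toolpath is (103.517,56.829) → (132.083,56.829) → (132.083,47.790) → (103.517,47.790) → (103.517,56.829), returning to the start.

G21
G90
G00 X158.037 Y10.182
M4 S295
G1 X159.692 Y27.678 F2532
G1 X174.016 Y17.496
G1 X158.037 Y10.182
M5
G00 X103.517 Y56.829
M4 S295
G1 X132.083 Y56.829 F2532
G1 X132.083 Y47.790
G1 X103.517 Y47.790
G1 X103.517 Y56.829
M5
G00 X0.000 Y0.000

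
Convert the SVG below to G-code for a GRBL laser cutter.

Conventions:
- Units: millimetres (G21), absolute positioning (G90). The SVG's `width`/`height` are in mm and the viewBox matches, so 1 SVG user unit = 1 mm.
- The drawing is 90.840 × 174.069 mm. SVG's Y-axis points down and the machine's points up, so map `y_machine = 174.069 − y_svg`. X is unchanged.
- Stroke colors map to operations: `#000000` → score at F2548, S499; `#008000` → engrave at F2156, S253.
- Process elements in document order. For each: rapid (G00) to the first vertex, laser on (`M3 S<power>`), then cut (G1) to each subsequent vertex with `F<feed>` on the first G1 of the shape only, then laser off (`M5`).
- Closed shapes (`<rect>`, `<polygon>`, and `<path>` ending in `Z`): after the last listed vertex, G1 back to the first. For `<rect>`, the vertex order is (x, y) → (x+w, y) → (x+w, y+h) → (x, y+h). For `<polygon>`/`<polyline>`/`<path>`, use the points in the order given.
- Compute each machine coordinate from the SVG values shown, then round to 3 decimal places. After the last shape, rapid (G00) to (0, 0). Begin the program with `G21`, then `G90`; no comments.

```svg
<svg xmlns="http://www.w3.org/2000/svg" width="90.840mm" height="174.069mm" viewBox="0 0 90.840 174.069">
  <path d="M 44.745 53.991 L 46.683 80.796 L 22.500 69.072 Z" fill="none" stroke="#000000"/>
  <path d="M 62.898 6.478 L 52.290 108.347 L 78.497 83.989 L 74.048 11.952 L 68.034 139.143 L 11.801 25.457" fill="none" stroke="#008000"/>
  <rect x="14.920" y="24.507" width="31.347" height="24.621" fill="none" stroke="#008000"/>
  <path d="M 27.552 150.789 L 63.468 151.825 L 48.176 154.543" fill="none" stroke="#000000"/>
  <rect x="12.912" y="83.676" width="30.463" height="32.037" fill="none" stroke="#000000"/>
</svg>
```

1 u = 1 mm; y_m = 174.069 − y.

[1] `<path>` regular polygon, #000000→score S499 F2548: (44.745,120.078) → (46.683,93.273) → (22.500,104.997) → (44.745,120.078) (closed)

[2] `<path>` open polyline, #008000→engrave S253 F2156: (62.898,167.591) → (52.290,65.722) → (78.497,90.080) → (74.048,162.117) → (68.034,34.926) → (11.801,148.612)

[3] `<rect>` rectangle, #008000→engrave S253 F2156: (14.920,149.562) → (46.267,149.562) → (46.267,124.941) → (14.920,124.941) → (14.920,149.562) (closed)

[4] `<path>` open polyline, #000000→score S499 F2548: (27.552,23.280) → (63.468,22.244) → (48.176,19.526)

[5] `<rect>` rectangle, #000000→score S499 F2548: (12.912,90.393) → (43.375,90.393) → (43.375,58.356) → (12.912,58.356) → (12.912,90.393) (closed)

G21
G90
G00 X44.745 Y120.078
M3 S499
G1 X46.683 Y93.273 F2548
G1 X22.500 Y104.997
G1 X44.745 Y120.078
M5
G00 X62.898 Y167.591
M3 S253
G1 X52.290 Y65.722 F2156
G1 X78.497 Y90.080
G1 X74.048 Y162.117
G1 X68.034 Y34.926
G1 X11.801 Y148.612
M5
G00 X14.920 Y149.562
M3 S253
G1 X46.267 Y149.562 F2156
G1 X46.267 Y124.941
G1 X14.920 Y124.941
G1 X14.920 Y149.562
M5
G00 X27.552 Y23.280
M3 S499
G1 X63.468 Y22.244 F2548
G1 X48.176 Y19.526
M5
G00 X12.912 Y90.393
M3 S499
G1 X43.375 Y90.393 F2548
G1 X43.375 Y58.356
G1 X12.912 Y58.356
G1 X12.912 Y90.393
M5
G00 X0.000 Y0.000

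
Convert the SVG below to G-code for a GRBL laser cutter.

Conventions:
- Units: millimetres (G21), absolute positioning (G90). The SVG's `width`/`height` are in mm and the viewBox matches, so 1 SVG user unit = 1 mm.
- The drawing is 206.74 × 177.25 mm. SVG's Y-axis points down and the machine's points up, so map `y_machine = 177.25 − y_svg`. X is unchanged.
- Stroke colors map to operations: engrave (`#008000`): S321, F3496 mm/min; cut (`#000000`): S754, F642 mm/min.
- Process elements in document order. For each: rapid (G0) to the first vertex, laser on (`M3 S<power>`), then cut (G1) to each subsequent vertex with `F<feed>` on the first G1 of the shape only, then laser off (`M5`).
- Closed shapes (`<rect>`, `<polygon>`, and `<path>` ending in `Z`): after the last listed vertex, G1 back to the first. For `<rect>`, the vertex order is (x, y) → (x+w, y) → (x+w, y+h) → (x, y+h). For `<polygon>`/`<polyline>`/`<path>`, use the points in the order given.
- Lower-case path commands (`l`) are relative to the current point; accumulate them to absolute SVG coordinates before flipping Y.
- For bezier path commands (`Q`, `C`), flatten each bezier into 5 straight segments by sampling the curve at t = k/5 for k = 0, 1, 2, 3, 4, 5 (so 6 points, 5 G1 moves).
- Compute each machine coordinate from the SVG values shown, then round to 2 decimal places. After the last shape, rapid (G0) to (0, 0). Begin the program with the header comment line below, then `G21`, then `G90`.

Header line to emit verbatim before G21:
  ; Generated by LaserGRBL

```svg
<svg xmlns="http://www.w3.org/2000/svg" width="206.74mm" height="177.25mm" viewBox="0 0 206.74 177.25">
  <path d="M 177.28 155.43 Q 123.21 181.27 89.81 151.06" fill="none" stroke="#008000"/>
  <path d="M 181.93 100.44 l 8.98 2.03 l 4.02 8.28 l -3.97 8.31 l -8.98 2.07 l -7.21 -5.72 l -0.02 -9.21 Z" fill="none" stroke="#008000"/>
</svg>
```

1 u = 1 mm; y_m = 177.25 − y.

[1] `<path>` quadratic bezier, #008000→engrave S321 F3496: (177.28,21.82) → (156.48,13.73) → (137.33,10.12) → (119.84,10.99) → (104.00,16.35) → (89.81,26.19)

[2] `<path>` regular polygon, #008000→engrave S321 F3496: (181.93,76.81) → (190.91,74.78) → (194.93,66.50) → (190.96,58.19) → (181.98,56.12) → (174.77,61.84) → (174.75,71.05) → (181.93,76.81) (closed)

; Generated by LaserGRBL
G21
G90
G0 X177.28 Y21.82
M3 S321
G1 X156.48 Y13.73 F3496
G1 X137.33 Y10.12
G1 X119.84 Y10.99
G1 X104.00 Y16.35
G1 X89.81 Y26.19
M5
G0 X181.93 Y76.81
M3 S321
G1 X190.91 Y74.78 F3496
G1 X194.93 Y66.50
G1 X190.96 Y58.19
G1 X181.98 Y56.12
G1 X174.77 Y61.84
G1 X174.75 Y71.05
G1 X181.93 Y76.81
M5
G0 X0.00 Y0.00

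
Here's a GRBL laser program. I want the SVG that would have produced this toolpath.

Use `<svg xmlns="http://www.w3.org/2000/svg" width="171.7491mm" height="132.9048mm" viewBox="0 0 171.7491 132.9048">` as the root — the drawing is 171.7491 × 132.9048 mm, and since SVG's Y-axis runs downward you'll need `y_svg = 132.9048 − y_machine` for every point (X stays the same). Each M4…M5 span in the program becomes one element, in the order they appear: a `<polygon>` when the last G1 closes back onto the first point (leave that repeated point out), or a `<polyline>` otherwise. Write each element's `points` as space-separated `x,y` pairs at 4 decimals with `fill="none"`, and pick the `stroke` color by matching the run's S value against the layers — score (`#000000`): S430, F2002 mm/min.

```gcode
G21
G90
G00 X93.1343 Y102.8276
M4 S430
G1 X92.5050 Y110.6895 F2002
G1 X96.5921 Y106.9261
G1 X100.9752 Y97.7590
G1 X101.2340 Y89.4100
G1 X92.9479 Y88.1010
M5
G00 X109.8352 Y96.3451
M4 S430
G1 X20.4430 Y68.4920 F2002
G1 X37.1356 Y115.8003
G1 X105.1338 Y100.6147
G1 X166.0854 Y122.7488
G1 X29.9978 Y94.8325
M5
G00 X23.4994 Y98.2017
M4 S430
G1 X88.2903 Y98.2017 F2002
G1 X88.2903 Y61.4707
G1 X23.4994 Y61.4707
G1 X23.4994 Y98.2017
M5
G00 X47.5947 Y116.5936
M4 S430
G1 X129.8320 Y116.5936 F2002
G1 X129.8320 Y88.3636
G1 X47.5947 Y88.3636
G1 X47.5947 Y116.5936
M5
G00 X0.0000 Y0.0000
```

Each laser-on run becomes one SVG element. Flip Y back into SVG space with y_svg = 132.9048 − y_machine. Every run uses S430, so all elements get stroke `#000000` (score).

Run 1: The run is open, so emit a `<polyline>` with points (Y-flipped): 93.1343,30.0772 92.5050,22.2153 96.5921,25.9787 100.9752,35.1458 101.2340,43.4948 92.9479,44.8038.

Run 2: The run is open, so emit a `<polyline>` with points (Y-flipped): 109.8352,36.5597 20.4430,64.4128 37.1356,17.1045 105.1338,32.2901 166.0854,10.1560 29.9978,38.0723.

Run 3: The run returns to its start, so emit a `<polygon>` with points (Y-flipped): 23.4994,34.7031 88.2903,34.7031 88.2903,71.4341 23.4994,71.4341.

Run 4: The run returns to its start, so emit a `<polygon>` with points (Y-flipped): 47.5947,16.3112 129.8320,16.3112 129.8320,44.5412 47.5947,44.5412.

<svg xmlns="http://www.w3.org/2000/svg" width="171.7491mm" height="132.9048mm" viewBox="0 0 171.7491 132.9048">
  <polyline points="93.1343,30.0772 92.5050,22.2153 96.5921,25.9787 100.9752,35.1458 101.2340,43.4948 92.9479,44.8038" fill="none" stroke="#000000"/>
  <polyline points="109.8352,36.5597 20.4430,64.4128 37.1356,17.1045 105.1338,32.2901 166.0854,10.1560 29.9978,38.0723" fill="none" stroke="#000000"/>
  <polygon points="23.4994,34.7031 88.2903,34.7031 88.2903,71.4341 23.4994,71.4341" fill="none" stroke="#000000"/>
  <polygon points="47.5947,16.3112 129.8320,16.3112 129.8320,44.5412 47.5947,44.5412" fill="none" stroke="#000000"/>
</svg>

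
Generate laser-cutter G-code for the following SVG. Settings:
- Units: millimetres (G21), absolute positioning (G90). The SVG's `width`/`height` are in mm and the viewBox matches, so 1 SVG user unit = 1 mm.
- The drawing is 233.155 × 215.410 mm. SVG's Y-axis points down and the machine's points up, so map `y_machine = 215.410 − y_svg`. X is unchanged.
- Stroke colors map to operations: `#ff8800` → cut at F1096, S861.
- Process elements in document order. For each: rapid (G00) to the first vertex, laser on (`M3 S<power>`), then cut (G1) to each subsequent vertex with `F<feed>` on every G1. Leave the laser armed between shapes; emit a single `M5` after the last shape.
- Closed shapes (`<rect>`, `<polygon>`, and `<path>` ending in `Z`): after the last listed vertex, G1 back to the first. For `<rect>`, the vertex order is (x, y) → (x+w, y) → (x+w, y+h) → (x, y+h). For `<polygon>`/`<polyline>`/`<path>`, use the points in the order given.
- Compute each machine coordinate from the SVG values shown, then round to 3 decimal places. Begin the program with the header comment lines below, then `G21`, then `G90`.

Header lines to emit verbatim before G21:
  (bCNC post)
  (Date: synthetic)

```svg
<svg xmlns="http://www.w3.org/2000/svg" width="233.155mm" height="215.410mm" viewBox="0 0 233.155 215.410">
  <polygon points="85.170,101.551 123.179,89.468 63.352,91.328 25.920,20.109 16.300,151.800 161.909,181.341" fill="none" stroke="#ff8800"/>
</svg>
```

1 u = 1 mm; y_m = 215.410 − y.

[1] `<polygon>` closed polygon, #ff8800→cut S861 F1096: (85.170,113.859) → (123.179,125.942) → (63.352,124.082) → (25.920,195.301) → (16.300,63.610) → (161.909,34.069) → (85.170,113.859) (closed)

(bCNC post)
(Date: synthetic)
G21
G90
G00 X85.170 Y113.859
M3 S861
G1 X123.179 Y125.942 F1096
G1 X63.352 Y124.082 F1096
G1 X25.920 Y195.301 F1096
G1 X16.300 Y63.610 F1096
G1 X161.909 Y34.069 F1096
G1 X85.170 Y113.859 F1096
M5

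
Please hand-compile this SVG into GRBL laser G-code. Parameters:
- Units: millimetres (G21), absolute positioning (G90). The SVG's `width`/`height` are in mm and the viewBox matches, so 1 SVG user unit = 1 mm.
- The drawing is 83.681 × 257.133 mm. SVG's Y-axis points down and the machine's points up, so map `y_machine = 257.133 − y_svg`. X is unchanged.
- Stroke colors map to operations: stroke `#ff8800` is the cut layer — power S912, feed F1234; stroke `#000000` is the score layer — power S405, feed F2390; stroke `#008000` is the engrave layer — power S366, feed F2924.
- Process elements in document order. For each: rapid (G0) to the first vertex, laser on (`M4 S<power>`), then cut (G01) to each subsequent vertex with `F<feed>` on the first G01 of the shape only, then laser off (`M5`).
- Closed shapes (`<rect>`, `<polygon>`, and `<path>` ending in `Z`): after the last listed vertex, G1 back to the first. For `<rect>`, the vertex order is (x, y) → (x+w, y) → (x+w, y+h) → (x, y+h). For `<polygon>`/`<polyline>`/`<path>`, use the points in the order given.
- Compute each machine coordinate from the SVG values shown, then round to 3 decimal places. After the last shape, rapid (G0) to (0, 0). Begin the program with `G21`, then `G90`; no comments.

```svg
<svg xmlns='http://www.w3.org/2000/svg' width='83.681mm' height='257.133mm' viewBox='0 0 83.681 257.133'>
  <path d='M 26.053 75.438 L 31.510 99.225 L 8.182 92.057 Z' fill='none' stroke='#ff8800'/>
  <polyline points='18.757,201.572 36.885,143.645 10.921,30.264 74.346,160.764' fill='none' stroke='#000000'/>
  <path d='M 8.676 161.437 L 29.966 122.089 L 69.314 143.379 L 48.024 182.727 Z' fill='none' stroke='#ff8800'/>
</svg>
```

Since the viewBox matches the mm dimensions, user units are millimetres directly. The only transform is the Y-flip y_m = 257.133 − y_svg.

Shape 1 is a regular polygon drawn with `<path>`. Its stroke #ff8800 means cut at S912, F1234. After flipping Y the toolpath is (26.053,181.695) → (31.510,157.908) → (8.182,165.076) → (26.053,181.695), returning to the start.

Shape 2 is a open polyline drawn with `<polyline>`. Its stroke #000000 means score at S405, F2390. After flipping Y the toolpath is (18.757,55.561) → (36.885,113.488) → (10.921,226.869) → (74.346,96.369).

Shape 3 is a regular polygon drawn with `<path>`. Its stroke #ff8800 means cut at S912, F1234. After flipping Y the toolpath is (8.676,95.696) → (29.966,135.044) → (69.314,113.754) → (48.024,74.406) → (8.676,95.696), returning to the start.

G21
G90
G0 X26.053 Y181.695
M4 S912
G01 X31.510 Y157.908 F1234
G01 X8.182 Y165.076
G01 X26.053 Y181.695
M5
G0 X18.757 Y55.561
M4 S405
G01 X36.885 Y113.488 F2390
G01 X10.921 Y226.869
G01 X74.346 Y96.369
M5
G0 X8.676 Y95.696
M4 S912
G01 X29.966 Y135.044 F1234
G01 X69.314 Y113.754
G01 X48.024 Y74.406
G01 X8.676 Y95.696
M5
G0 X0.000 Y0.000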